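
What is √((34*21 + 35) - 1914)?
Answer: I*√1165 ≈ 34.132*I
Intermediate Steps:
√((34*21 + 35) - 1914) = √((714 + 35) - 1914) = √(749 - 1914) = √(-1165) = I*√1165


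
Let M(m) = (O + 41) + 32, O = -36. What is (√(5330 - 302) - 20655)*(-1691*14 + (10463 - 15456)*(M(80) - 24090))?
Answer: -2480106885525 + 240145910*√1257 ≈ -2.4716e+12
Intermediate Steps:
M(m) = 37 (M(m) = (-36 + 41) + 32 = 5 + 32 = 37)
(√(5330 - 302) - 20655)*(-1691*14 + (10463 - 15456)*(M(80) - 24090)) = (√(5330 - 302) - 20655)*(-1691*14 + (10463 - 15456)*(37 - 24090)) = (√5028 - 20655)*(-23674 - 4993*(-24053)) = (2*√1257 - 20655)*(-23674 + 120096629) = (-20655 + 2*√1257)*120072955 = -2480106885525 + 240145910*√1257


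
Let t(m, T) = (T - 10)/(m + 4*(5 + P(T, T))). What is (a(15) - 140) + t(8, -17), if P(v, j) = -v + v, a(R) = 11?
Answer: -3639/28 ≈ -129.96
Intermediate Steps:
P(v, j) = 0
t(m, T) = (-10 + T)/(20 + m) (t(m, T) = (T - 10)/(m + 4*(5 + 0)) = (-10 + T)/(m + 4*5) = (-10 + T)/(m + 20) = (-10 + T)/(20 + m))
(a(15) - 140) + t(8, -17) = (11 - 140) + (-10 - 17)/(20 + 8) = -129 - 27/28 = -3639/28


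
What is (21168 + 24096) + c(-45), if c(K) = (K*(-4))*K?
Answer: 37164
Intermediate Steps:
c(K) = -4*K**2 (c(K) = (-4*K)*K = -4*K**2)
(21168 + 24096) + c(-45) = (21168 + 24096) - 4*(-45)**2 = 45264 - 4*2025 = 45264 - 8100 = 37164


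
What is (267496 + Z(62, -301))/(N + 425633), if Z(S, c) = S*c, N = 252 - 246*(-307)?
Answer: 248834/501407 ≈ 0.49627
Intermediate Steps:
N = 75774 (N = 252 + 75522 = 75774)
(267496 + Z(62, -301))/(N + 425633) = (267496 + 62*(-301))/(75774 + 425633) = (267496 - 18662)/501407 = 248834*(1/501407) = 248834/501407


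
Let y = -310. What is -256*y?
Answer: 79360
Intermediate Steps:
-256*y = -256*(-310) = 79360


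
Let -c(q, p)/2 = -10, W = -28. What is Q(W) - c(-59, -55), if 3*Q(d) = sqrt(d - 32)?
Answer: -20 + 2*I*sqrt(15)/3 ≈ -20.0 + 2.582*I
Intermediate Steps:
c(q, p) = 20 (c(q, p) = -2*(-10) = 20)
Q(d) = sqrt(-32 + d)/3 (Q(d) = sqrt(d - 32)/3 = sqrt(-32 + d)/3)
Q(W) - c(-59, -55) = sqrt(-32 - 28)/3 - 1*20 = sqrt(-60)/3 - 20 = (2*I*sqrt(15))/3 - 20 = 2*I*sqrt(15)/3 - 20 = -20 + 2*I*sqrt(15)/3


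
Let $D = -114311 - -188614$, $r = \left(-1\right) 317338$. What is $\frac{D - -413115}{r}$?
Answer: $- \frac{243709}{158669} \approx -1.536$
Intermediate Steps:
$r = -317338$
$D = 74303$ ($D = -114311 + 188614 = 74303$)
$\frac{D - -413115}{r} = \frac{74303 - -413115}{-317338} = \left(74303 + 413115\right) \left(- \frac{1}{317338}\right) = 487418 \left(- \frac{1}{317338}\right) = - \frac{243709}{158669}$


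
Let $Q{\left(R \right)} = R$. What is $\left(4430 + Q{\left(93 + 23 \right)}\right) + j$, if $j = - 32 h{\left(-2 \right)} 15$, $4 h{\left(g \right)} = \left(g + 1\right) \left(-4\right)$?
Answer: $4066$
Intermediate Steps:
$h{\left(g \right)} = -1 - g$ ($h{\left(g \right)} = \frac{\left(g + 1\right) \left(-4\right)}{4} = \frac{\left(1 + g\right) \left(-4\right)}{4} = \frac{-4 - 4 g}{4} = -1 - g$)
$j = -480$ ($j = - 32 \left(-1 - -2\right) 15 = - 32 \left(-1 + 2\right) 15 = \left(-32\right) 1 \cdot 15 = \left(-32\right) 15 = -480$)
$\left(4430 + Q{\left(93 + 23 \right)}\right) + j = \left(4430 + \left(93 + 23\right)\right) - 480 = \left(4430 + 116\right) - 480 = 4546 - 480 = 4066$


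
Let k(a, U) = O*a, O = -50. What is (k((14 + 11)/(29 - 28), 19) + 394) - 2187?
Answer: -3043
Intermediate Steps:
k(a, U) = -50*a
(k((14 + 11)/(29 - 28), 19) + 394) - 2187 = (-50*(14 + 11)/(29 - 28) + 394) - 2187 = (-1250/1 + 394) - 2187 = (-1250 + 394) - 2187 = -856 - 2187 = -3043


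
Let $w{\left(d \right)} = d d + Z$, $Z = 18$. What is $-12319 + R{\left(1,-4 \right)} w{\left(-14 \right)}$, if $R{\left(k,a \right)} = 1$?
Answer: $-12105$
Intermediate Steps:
$w{\left(d \right)} = 18 + d^{2}$ ($w{\left(d \right)} = d d + 18 = d^{2} + 18 = 18 + d^{2}$)
$-12319 + R{\left(1,-4 \right)} w{\left(-14 \right)} = -12319 + 1 \left(18 + \left(-14\right)^{2}\right) = -12319 + 1 \left(18 + 196\right) = -12319 + 1 \cdot 214 = -12319 + 214 = -12105$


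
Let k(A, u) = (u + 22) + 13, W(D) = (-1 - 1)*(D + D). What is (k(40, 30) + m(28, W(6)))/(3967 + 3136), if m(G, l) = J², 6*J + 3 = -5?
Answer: 601/63927 ≈ 0.0094014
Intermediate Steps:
W(D) = -4*D
J = -4/3 (J = -½ + (⅙)*(-5) = -½ - ⅚ = -4/3 ≈ -1.3333)
k(A, u) = 35 + u (k(A, u) = (22 + u) + 13 = 35 + u)
m(G, l) = 16/9 (m(G, l) = (-4/3)² = 16/9)
(k(40, 30) + m(28, W(6)))/(3967 + 3136) = ((35 + 30) + 16/9)/(3967 + 3136) = (65 + 16/9)/7103 = (601/9)*(1/7103) = 601/63927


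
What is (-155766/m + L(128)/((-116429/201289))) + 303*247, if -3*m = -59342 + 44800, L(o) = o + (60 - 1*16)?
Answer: 63078104180530/846555259 ≈ 74512.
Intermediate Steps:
L(o) = 44 + o (L(o) = o + (60 - 16) = o + 44 = 44 + o)
m = 14542/3 (m = -(-59342 + 44800)/3 = -1/3*(-14542) = 14542/3 ≈ 4847.3)
(-155766/m + L(128)/((-116429/201289))) + 303*247 = (-155766/14542/3 + (44 + 128)/((-116429/201289))) + 303*247 = (-155766*3/14542 + 172/((-116429*1/201289))) + 74841 = (-233649/7271 + 172/(-116429/201289)) + 74841 = (-233649/7271 + 172*(-201289/116429)) + 74841 = (-233649/7271 - 34621708/116429) + 74841 = -278937958289/846555259 + 74841 = 63078104180530/846555259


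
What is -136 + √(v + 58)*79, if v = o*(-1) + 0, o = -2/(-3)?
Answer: -136 + 158*√129/3 ≈ 462.18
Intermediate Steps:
o = ⅔ (o = -2*(-⅓) = ⅔ ≈ 0.66667)
v = -⅔ (v = (⅔)*(-1) + 0 = -⅔ + 0 = -⅔ ≈ -0.66667)
-136 + √(v + 58)*79 = -136 + √(-⅔ + 58)*79 = -136 + √(172/3)*79 = -136 + (2*√129/3)*79 = -136 + 158*√129/3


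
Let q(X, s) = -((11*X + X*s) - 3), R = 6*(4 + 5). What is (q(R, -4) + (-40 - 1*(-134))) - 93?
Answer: -374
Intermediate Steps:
R = 54 (R = 6*9 = 54)
q(X, s) = 3 - 11*X - X*s (q(X, s) = -(-3 + 11*X + X*s) = 3 - 11*X - X*s)
(q(R, -4) + (-40 - 1*(-134))) - 93 = ((3 - 11*54 - 1*54*(-4)) + (-40 - 1*(-134))) - 93 = ((3 - 594 + 216) + (-40 + 134)) - 93 = (-375 + 94) - 93 = -281 - 93 = -374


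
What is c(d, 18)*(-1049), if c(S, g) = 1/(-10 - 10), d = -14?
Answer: 1049/20 ≈ 52.450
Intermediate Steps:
c(S, g) = -1/20 (c(S, g) = 1/(-20) = -1/20)
c(d, 18)*(-1049) = -1/20*(-1049) = 1049/20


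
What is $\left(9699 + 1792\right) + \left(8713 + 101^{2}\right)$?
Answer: $30405$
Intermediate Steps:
$\left(9699 + 1792\right) + \left(8713 + 101^{2}\right) = 11491 + \left(8713 + 10201\right) = 11491 + 18914 = 30405$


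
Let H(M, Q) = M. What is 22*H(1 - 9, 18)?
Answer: -176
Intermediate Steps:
22*H(1 - 9, 18) = 22*(1 - 9) = 22*(-8) = -176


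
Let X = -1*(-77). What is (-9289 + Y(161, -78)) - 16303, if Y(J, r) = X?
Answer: -25515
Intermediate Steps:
X = 77
Y(J, r) = 77
(-9289 + Y(161, -78)) - 16303 = (-9289 + 77) - 16303 = -9212 - 16303 = -25515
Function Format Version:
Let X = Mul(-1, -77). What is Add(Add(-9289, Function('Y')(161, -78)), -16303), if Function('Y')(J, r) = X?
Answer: -25515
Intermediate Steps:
X = 77
Function('Y')(J, r) = 77
Add(Add(-9289, Function('Y')(161, -78)), -16303) = Add(Add(-9289, 77), -16303) = Add(-9212, -16303) = -25515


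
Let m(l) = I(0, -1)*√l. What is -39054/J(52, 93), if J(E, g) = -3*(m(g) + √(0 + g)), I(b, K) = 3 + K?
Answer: 13018*√93/279 ≈ 449.97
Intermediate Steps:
m(l) = 2*√l (m(l) = (3 - 1)*√l = 2*√l)
J(E, g) = -9*√g (J(E, g) = -3*(2*√g + √(0 + g)) = -3*(2*√g + √g) = -9*√g)
-39054/J(52, 93) = -39054*(-√93/837) = -(-13018)*√93/279 = 13018*√93/279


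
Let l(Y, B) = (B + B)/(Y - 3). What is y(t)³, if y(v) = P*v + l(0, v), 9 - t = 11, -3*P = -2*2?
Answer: -64/27 ≈ -2.3704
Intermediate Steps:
P = 4/3 (P = -(-2)*2/3 = -⅓*(-4) = 4/3 ≈ 1.3333)
t = -2 (t = 9 - 1*11 = 9 - 11 = -2)
l(Y, B) = 2*B/(-3 + Y) (l(Y, B) = (2*B)/(-3 + Y) = 2*B/(-3 + Y))
y(v) = 2*v/3 (y(v) = 4*v/3 + 2*v/(-3 + 0) = 4*v/3 + 2*v/(-3) = 4*v/3 + 2*v*(-⅓) = 4*v/3 - 2*v/3 = 2*v/3)
y(t)³ = ((⅔)*(-2))³ = (-4/3)³ = -64/27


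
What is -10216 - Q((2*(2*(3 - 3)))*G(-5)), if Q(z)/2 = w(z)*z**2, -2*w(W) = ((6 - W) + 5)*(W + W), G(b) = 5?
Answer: -10216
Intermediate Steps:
w(W) = -W*(11 - W) (w(W) = -((6 - W) + 5)*(W + W)/2 = -(11 - W)*2*W/2 = -W*(11 - W))
Q(z) = 2*z**3*(-11 + z) (Q(z) = 2*((z*(-11 + z))*z**2) = 2*(z**3*(-11 + z)) = 2*z**3*(-11 + z))
-10216 - Q((2*(2*(3 - 3)))*G(-5)) = -10216 - 2*((2*(2*(3 - 3)))*5)**3*(-11 + (2*(2*(3 - 3)))*5) = -10216 - 2*((2*(2*0))*5)**3*(-11 + (2*(2*0))*5) = -10216 - 2*((2*0)*5)**3*(-11 + (2*0)*5) = -10216 - 2*(0*5)**3*(-11 + 0*5) = -10216 - 2*0**3*(-11 + 0) = -10216 - 2*0*(-11) = -10216 - 1*0 = -10216 + 0 = -10216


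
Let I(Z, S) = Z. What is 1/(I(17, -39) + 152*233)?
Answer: 1/35433 ≈ 2.8222e-5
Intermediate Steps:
1/(I(17, -39) + 152*233) = 1/(17 + 152*233) = 1/(17 + 35416) = 1/35433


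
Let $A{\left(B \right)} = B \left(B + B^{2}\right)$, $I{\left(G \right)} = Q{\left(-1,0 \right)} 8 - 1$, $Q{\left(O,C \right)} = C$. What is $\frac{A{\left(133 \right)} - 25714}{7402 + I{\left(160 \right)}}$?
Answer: $\frac{2344612}{7401} \approx 316.8$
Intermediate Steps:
$I{\left(G \right)} = -1$ ($I{\left(G \right)} = 0 \cdot 8 - 1 = 0 - 1 = -1$)
$\frac{A{\left(133 \right)} - 25714}{7402 + I{\left(160 \right)}} = \frac{133^{2} \left(1 + 133\right) - 25714}{7402 - 1} = \frac{17689 \cdot 134 - 25714}{7401} = \left(2370326 - 25714\right) \frac{1}{7401} = 2344612 \cdot \frac{1}{7401} = \frac{2344612}{7401}$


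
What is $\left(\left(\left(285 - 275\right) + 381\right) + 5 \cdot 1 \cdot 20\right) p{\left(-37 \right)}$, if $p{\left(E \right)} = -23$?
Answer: $-11293$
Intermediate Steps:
$\left(\left(\left(285 - 275\right) + 381\right) + 5 \cdot 1 \cdot 20\right) p{\left(-37 \right)} = \left(\left(\left(285 - 275\right) + 381\right) + 5 \cdot 1 \cdot 20\right) \left(-23\right) = \left(\left(10 + 381\right) + 5 \cdot 20\right) \left(-23\right) = \left(391 + 100\right) \left(-23\right) = 491 \left(-23\right) = -11293$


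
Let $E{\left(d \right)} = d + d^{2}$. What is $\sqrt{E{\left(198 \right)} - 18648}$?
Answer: $3 \sqrt{2306} \approx 144.06$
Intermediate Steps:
$\sqrt{E{\left(198 \right)} - 18648} = \sqrt{198 \left(1 + 198\right) - 18648} = \sqrt{198 \cdot 199 - 18648} = \sqrt{39402 - 18648} = \sqrt{20754} = 3 \sqrt{2306}$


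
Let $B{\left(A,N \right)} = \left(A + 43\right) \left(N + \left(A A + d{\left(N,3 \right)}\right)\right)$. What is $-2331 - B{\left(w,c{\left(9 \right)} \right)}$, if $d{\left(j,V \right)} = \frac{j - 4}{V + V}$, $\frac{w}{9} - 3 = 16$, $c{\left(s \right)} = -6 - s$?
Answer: $- \frac{18768052}{3} \approx -6.256 \cdot 10^{6}$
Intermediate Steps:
$w = 171$ ($w = 27 + 9 \cdot 16 = 27 + 144 = 171$)
$d{\left(j,V \right)} = \frac{-4 + j}{2 V}$
$B{\left(A,N \right)} = \left(43 + A\right) \left(- \frac{2}{3} + A^{2} + \frac{7 N}{6}\right)$ ($B{\left(A,N \right)} = \left(A + 43\right) \left(N + \left(A A + \frac{-4 + N}{2 \cdot 3}\right)\right) = \left(43 + A\right) \left(N + \left(A^{2} + \frac{1}{2} \cdot \frac{1}{3} \left(-4 + N\right)\right)\right) = \left(43 + A\right) \left(N + \left(A^{2} + \left(- \frac{2}{3} + \frac{N}{6}\right)\right)\right) = \left(43 + A\right) \left(N + \left(- \frac{2}{3} + A^{2} + \frac{N}{6}\right)\right) = \left(43 + A\right) \left(- \frac{2}{3} + A^{2} + \frac{7 N}{6}\right)$)
$-2331 - B{\left(w,c{\left(9 \right)} \right)} = -2331 - \left(- \frac{86}{3} + 171^{3} + 43 \cdot 171^{2} - 114 + \frac{301 \left(-6 - 9\right)}{6} + \frac{7}{6} \cdot 171 \left(-6 - 9\right)\right) = -2331 - \left(- \frac{86}{3} + 5000211 + 43 \cdot 29241 - 114 + \frac{301 \left(-6 - 9\right)}{6} + \frac{7}{6} \cdot 171 \left(-6 - 9\right)\right) = -2331 - \left(- \frac{86}{3} + 5000211 + 1257363 - 114 + \frac{301}{6} \left(-15\right) + \frac{7}{6} \cdot 171 \left(-15\right)\right) = -2331 - \left(- \frac{86}{3} + 5000211 + 1257363 - 114 - \frac{1505}{2} - \frac{5985}{2}\right) = -2331 - \frac{18761059}{3} = - \frac{18768052}{3}$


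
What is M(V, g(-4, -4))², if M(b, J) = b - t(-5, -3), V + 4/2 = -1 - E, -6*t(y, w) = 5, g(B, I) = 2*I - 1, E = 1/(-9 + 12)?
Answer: 25/4 ≈ 6.2500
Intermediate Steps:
E = ⅓ (E = 1/3 = ⅓ ≈ 0.33333)
g(B, I) = -1 + 2*I
t(y, w) = -⅚ (t(y, w) = -⅙*5 = -⅚)
V = -10/3 (V = -2 + (-1 - 1*⅓) = -2 + (-1 - ⅓) = -2 - 4/3 = -10/3 ≈ -3.3333)
M(b, J) = ⅚ + b (M(b, J) = b - 1*(-⅚) = b + ⅚ = ⅚ + b)
M(V, g(-4, -4))² = (⅚ - 10/3)² = (-5/2)² = 25/4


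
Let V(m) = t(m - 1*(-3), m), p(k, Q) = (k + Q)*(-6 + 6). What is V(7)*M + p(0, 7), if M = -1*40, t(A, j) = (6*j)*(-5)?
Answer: 8400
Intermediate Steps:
t(A, j) = -30*j
p(k, Q) = 0 (p(k, Q) = (Q + k)*0 = 0)
V(m) = -30*m
M = -40
V(7)*M + p(0, 7) = -30*7*(-40) + 0 = -210*(-40) + 0 = 8400 + 0 = 8400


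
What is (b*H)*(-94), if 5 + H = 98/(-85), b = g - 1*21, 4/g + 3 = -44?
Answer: -1036586/85 ≈ -12195.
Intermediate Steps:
g = -4/47 (g = 4/(-3 - 44) = 4/(-47) = 4*(-1/47) = -4/47 ≈ -0.085106)
b = -991/47 (b = -4/47 - 1*21 = -4/47 - 21 = -991/47 ≈ -21.085)
H = -523/85 (H = -5 + 98/(-85) = -5 + 98*(-1/85) = -5 - 98/85 = -523/85 ≈ -6.1529)
(b*H)*(-94) = -991/47*(-523/85)*(-94) = (518293/3995)*(-94) = -1036586/85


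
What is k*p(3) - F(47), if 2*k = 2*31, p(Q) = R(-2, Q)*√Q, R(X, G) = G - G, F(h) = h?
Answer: -47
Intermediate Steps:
R(X, G) = 0
p(Q) = 0 (p(Q) = 0*√Q = 0)
k = 31 (k = (2*31)/2 = (½)*62 = 31)
k*p(3) - F(47) = 31*0 - 1*47 = 0 - 47 = -47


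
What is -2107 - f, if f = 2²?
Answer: -2111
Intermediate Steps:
f = 4
-2107 - f = -2107 - 1*4 = -2107 - 4 = -2111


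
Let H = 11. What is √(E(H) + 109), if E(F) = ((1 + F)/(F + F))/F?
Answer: √13195/11 ≈ 10.443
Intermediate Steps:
E(F) = (1 + F)/(2*F²) (E(F) = ((1 + F)/((2*F)))/F = ((1 + F)*(1/(2*F)))/F = ((1 + F)/(2*F))/F = (1 + F)/(2*F²))
√(E(H) + 109) = √((½)*(1 + 11)/11² + 109) = √((½)*(1/121)*12 + 109) = √(6/121 + 109) = √(13195/121) = √13195/11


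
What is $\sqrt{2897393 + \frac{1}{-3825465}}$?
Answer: $\frac{2 \sqrt{10600244459589806490}}{3825465} \approx 1702.2$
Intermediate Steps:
$\sqrt{2897393 + \frac{1}{-3825465}} = \sqrt{2897393 - \frac{1}{3825465}} = \sqrt{\frac{11083875512744}{3825465}} = \frac{2 \sqrt{10600244459589806490}}{3825465}$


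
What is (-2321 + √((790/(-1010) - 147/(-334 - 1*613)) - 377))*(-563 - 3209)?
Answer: 8754812 - 3772*I*√3454662993595/95647 ≈ 8.7548e+6 - 73300.0*I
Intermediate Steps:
(-2321 + √((790/(-1010) - 147/(-334 - 1*613)) - 377))*(-563 - 3209) = (-2321 + √((790*(-1/1010) - 147/(-334 - 613)) - 377))*(-3772) = (-2321 + √((-79/101 - 147/(-947)) - 377))*(-3772) = (-2321 + √((-79/101 - 147*(-1/947)) - 377))*(-3772) = (-2321 + √((-79/101 + 147/947) - 377))*(-3772) = (-2321 + √(-59966/95647 - 377))*(-3772) = (-2321 + √(-36118885/95647))*(-3772) = (-2321 + I*√3454662993595/95647)*(-3772) = 8754812 - 3772*I*√3454662993595/95647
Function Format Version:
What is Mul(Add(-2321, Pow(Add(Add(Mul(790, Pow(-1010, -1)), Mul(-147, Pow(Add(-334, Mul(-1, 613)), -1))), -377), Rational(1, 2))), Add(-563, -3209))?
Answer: Add(8754812, Mul(Rational(-3772, 95647), I, Pow(3454662993595, Rational(1, 2)))) ≈ Add(8.7548e+6, Mul(-73300., I))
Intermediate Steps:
Mul(Add(-2321, Pow(Add(Add(Mul(790, Pow(-1010, -1)), Mul(-147, Pow(Add(-334, Mul(-1, 613)), -1))), -377), Rational(1, 2))), Add(-563, -3209)) = Mul(Add(-2321, Pow(Add(Add(Mul(790, Rational(-1, 1010)), Mul(-147, Pow(Add(-334, -613), -1))), -377), Rational(1, 2))), -3772) = Mul(Add(-2321, Pow(Add(Add(Rational(-79, 101), Mul(-147, Pow(-947, -1))), -377), Rational(1, 2))), -3772) = Mul(Add(-2321, Pow(Add(Add(Rational(-79, 101), Mul(-147, Rational(-1, 947))), -377), Rational(1, 2))), -3772) = Mul(Add(-2321, Pow(Add(Add(Rational(-79, 101), Rational(147, 947)), -377), Rational(1, 2))), -3772) = Mul(Add(-2321, Pow(Add(Rational(-59966, 95647), -377), Rational(1, 2))), -3772) = Mul(Add(-2321, Pow(Rational(-36118885, 95647), Rational(1, 2))), -3772) = Mul(Add(-2321, Mul(Rational(1, 95647), I, Pow(3454662993595, Rational(1, 2)))), -3772) = Add(8754812, Mul(Rational(-3772, 95647), I, Pow(3454662993595, Rational(1, 2))))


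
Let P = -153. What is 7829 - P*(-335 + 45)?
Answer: -36541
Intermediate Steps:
7829 - P*(-335 + 45) = 7829 - (-153)*(-335 + 45) = 7829 - (-153)*(-290) = 7829 - 1*44370 = 7829 - 44370 = -36541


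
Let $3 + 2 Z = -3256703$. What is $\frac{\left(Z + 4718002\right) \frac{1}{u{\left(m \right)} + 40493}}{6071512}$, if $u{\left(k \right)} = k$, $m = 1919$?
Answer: $\frac{3089649}{257504966944} \approx 1.1998 \cdot 10^{-5}$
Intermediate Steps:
$Z = -1628353$ ($Z = - \frac{3}{2} + \frac{1}{2} \left(-3256703\right) = - \frac{3}{2} - \frac{3256703}{2} = -1628353$)
$\frac{\left(Z + 4718002\right) \frac{1}{u{\left(m \right)} + 40493}}{6071512} = \frac{\left(-1628353 + 4718002\right) \frac{1}{1919 + 40493}}{6071512} = \frac{3089649}{42412} \cdot \frac{1}{6071512} = \frac{3089649}{257504966944}$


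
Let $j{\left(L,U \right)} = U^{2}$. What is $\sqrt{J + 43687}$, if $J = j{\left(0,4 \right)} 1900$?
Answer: $\sqrt{74087} \approx 272.19$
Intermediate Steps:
$J = 30400$ ($J = 4^{2} \cdot 1900 = 16 \cdot 1900 = 30400$)
$\sqrt{J + 43687} = \sqrt{30400 + 43687} = \sqrt{74087}$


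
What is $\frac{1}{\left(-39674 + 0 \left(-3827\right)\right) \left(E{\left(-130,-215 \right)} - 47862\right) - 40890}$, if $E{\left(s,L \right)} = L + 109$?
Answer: $\frac{1}{1903041542} \approx 5.2547 \cdot 10^{-10}$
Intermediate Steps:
$E{\left(s,L \right)} = 109 + L$
$\frac{1}{\left(-39674 + 0 \left(-3827\right)\right) \left(E{\left(-130,-215 \right)} - 47862\right) - 40890} = \frac{1}{\left(-39674 + 0 \left(-3827\right)\right) \left(\left(109 - 215\right) - 47862\right) - 40890} = \frac{1}{\left(-39674 + 0\right) \left(-106 - 47862\right) - 40890} = \frac{1}{\left(-39674\right) \left(-47968\right) - 40890} = \frac{1}{1903082432 - 40890} = \frac{1}{1903041542}$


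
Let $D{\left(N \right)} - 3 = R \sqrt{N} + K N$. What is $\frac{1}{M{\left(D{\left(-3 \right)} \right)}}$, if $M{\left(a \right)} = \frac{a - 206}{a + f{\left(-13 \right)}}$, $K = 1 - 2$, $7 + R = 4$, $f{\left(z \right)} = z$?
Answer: $\frac{1427}{40027} + \frac{579 i \sqrt{3}}{40027} \approx 0.035651 + 0.025055 i$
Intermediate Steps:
$R = -3$ ($R = -7 + 4 = -3$)
$K = -1$
$D{\left(N \right)} = 3 - N - 3 \sqrt{N}$ ($D{\left(N \right)} = 3 - \left(N + 3 \sqrt{N}\right) = 3 - N - 3 \sqrt{N}$)
$M{\left(a \right)} = \frac{-206 + a}{-13 + a}$ ($M{\left(a \right)} = \frac{a - 206}{a - 13} = \frac{-206 + a}{-13 + a}$)
$\frac{1}{M{\left(D{\left(-3 \right)} \right)}} = \frac{1}{\frac{1}{-13 - \left(-6 + 3 i \sqrt{3}\right)} \left(-206 - \left(-6 + 3 i \sqrt{3}\right)\right)} = \frac{1}{\frac{1}{-13 + \left(3 + 3 - 3 i \sqrt{3}\right)} \left(-206 + \left(3 + 3 - 3 i \sqrt{3}\right)\right)} = \frac{1}{\frac{1}{-13 + \left(6 - 3 i \sqrt{3}\right)} \left(-206 + \left(6 - 3 i \sqrt{3}\right)\right)} = \frac{1}{\frac{1}{-7 - 3 i \sqrt{3}} \left(-200 - 3 i \sqrt{3}\right)} = \frac{-7 - 3 i \sqrt{3}}{-200 - 3 i \sqrt{3}}$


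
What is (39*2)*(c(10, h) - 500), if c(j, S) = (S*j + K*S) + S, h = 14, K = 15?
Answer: -10608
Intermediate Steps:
c(j, S) = 16*S + S*j (c(j, S) = (S*j + 15*S) + S = (15*S + S*j) + S = 16*S + S*j)
(39*2)*(c(10, h) - 500) = (39*2)*(14*(16 + 10) - 500) = 78*(14*26 - 500) = 78*(364 - 500) = 78*(-136) = -10608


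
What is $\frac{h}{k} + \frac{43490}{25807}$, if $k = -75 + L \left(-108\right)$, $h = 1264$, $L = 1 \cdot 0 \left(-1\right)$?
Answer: $- \frac{29358298}{1935525} \approx -15.168$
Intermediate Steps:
$L = 0$ ($L = 0 \left(-1\right) = 0$)
$k = -75$ ($k = -75 + 0 \left(-108\right) = -75 + 0 = -75$)
$\frac{h}{k} + \frac{43490}{25807} = \frac{1264}{-75} + \frac{43490}{25807} = 1264 \left(- \frac{1}{75}\right) + 43490 \cdot \frac{1}{25807} = - \frac{1264}{75} + \frac{43490}{25807} = - \frac{29358298}{1935525}$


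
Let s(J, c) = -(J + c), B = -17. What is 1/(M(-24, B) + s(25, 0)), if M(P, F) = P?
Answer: -1/49 ≈ -0.020408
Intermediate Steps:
s(J, c) = -J - c
1/(M(-24, B) + s(25, 0)) = 1/(-24 + (-1*25 - 1*0)) = 1/(-24 + (-25 + 0)) = 1/(-24 - 25) = 1/(-49) = -1/49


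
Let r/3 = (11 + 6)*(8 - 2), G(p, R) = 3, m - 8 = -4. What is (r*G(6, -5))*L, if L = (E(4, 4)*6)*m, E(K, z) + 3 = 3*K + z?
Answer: 286416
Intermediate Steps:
m = 4 (m = 8 - 4 = 4)
E(K, z) = -3 + z + 3*K (E(K, z) = -3 + (3*K + z) = -3 + (z + 3*K) = -3 + z + 3*K)
L = 312 (L = ((-3 + 4 + 3*4)*6)*4 = ((-3 + 4 + 12)*6)*4 = (13*6)*4 = 78*4 = 312)
r = 306 (r = 3*((11 + 6)*(8 - 2)) = 3*(17*6) = 3*102 = 306)
(r*G(6, -5))*L = (306*3)*312 = 918*312 = 286416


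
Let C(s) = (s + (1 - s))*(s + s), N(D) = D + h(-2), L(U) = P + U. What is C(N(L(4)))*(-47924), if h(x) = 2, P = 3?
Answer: -862632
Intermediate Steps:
L(U) = 3 + U
N(D) = 2 + D (N(D) = D + 2 = 2 + D)
C(s) = 2*s (C(s) = 1*(2*s) = 2*s)
C(N(L(4)))*(-47924) = (2*(2 + (3 + 4)))*(-47924) = (2*(2 + 7))*(-47924) = (2*9)*(-47924) = 18*(-47924) = -862632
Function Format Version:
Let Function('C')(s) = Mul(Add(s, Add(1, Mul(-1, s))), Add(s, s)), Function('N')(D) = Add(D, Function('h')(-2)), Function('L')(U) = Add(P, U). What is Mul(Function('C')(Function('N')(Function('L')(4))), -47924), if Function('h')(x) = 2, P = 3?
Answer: -862632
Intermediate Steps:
Function('L')(U) = Add(3, U)
Function('N')(D) = Add(2, D) (Function('N')(D) = Add(D, 2) = Add(2, D))
Function('C')(s) = Mul(2, s) (Function('C')(s) = Mul(1, Mul(2, s)) = Mul(2, s))
Mul(Function('C')(Function('N')(Function('L')(4))), -47924) = Mul(Mul(2, Add(2, Add(3, 4))), -47924) = Mul(Mul(2, Add(2, 7)), -47924) = Mul(Mul(2, 9), -47924) = Mul(18, -47924) = -862632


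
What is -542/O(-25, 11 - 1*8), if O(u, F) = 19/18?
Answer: -9756/19 ≈ -513.47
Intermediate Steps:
O(u, F) = 19/18 (O(u, F) = 19*(1/18) = 19/18)
-542/O(-25, 11 - 1*8) = -542/19/18 = -542*18/19 = -9756/19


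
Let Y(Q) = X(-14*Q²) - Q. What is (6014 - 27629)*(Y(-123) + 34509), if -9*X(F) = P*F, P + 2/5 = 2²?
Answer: -2579845356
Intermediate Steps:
P = 18/5 (P = -⅖ + 2² = -⅖ + 4 = 18/5 ≈ 3.6000)
X(F) = -2*F/5
Y(Q) = -Q + 28*Q²/5 (Y(Q) = -(-28)*Q²/5 - Q = 28*Q²/5 - Q = -Q + 28*Q²/5)
(6014 - 27629)*(Y(-123) + 34509) = (6014 - 27629)*((⅕)*(-123)*(-5 + 28*(-123)) + 34509) = -21615*((⅕)*(-123)*(-5 - 3444) + 34509) = -21615*((⅕)*(-123)*(-3449) + 34509) = -21615*(424227/5 + 34509) = -21615*596772/5 = -2579845356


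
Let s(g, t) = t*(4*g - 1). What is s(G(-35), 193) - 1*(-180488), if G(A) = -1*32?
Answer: 155591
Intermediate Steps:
G(A) = -32
s(g, t) = t*(-1 + 4*g)
s(G(-35), 193) - 1*(-180488) = 193*(-1 + 4*(-32)) - 1*(-180488) = 193*(-1 - 128) + 180488 = 193*(-129) + 180488 = -24897 + 180488 = 155591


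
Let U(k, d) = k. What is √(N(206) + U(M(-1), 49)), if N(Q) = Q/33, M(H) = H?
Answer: √5709/33 ≈ 2.2896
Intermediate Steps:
N(Q) = Q/33 (N(Q) = Q*(1/33) = Q/33)
√(N(206) + U(M(-1), 49)) = √((1/33)*206 - 1) = √(206/33 - 1) = √(173/33) = √5709/33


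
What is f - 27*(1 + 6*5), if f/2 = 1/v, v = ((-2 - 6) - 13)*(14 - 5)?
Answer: -158195/189 ≈ -837.01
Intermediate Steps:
v = -189 (v = (-8 - 13)*9 = -21*9 = -189)
f = -2/189 (f = 2/(-189) = 2*(-1/189) = -2/189 ≈ -0.010582)
f - 27*(1 + 6*5) = -2/189 - 27*(1 + 6*5) = -2/189 - 27*(1 + 30) = -2/189 - 27*31 = -2/189 - 837 = -158195/189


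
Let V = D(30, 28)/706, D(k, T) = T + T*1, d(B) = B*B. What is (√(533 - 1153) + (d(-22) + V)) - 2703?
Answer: -783279/353 + 2*I*√155 ≈ -2218.9 + 24.9*I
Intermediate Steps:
d(B) = B²
D(k, T) = 2*T (D(k, T) = T + T = 2*T)
V = 28/353 (V = (2*28)/706 = 56*(1/706) = 28/353 ≈ 0.079320)
(√(533 - 1153) + (d(-22) + V)) - 2703 = (√(533 - 1153) + ((-22)² + 28/353)) - 2703 = (√(-620) + (484 + 28/353)) - 2703 = (2*I*√155 + 170880/353) - 2703 = (170880/353 + 2*I*√155) - 2703 = -783279/353 + 2*I*√155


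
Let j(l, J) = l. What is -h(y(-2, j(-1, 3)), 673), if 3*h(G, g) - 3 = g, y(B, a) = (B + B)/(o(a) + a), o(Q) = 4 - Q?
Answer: -676/3 ≈ -225.33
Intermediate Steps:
y(B, a) = B/2 (y(B, a) = (B + B)/((4 - a) + a) = (2*B)/4 = (2*B)*(1/4) = B/2)
h(G, g) = 1 + g/3
-h(y(-2, j(-1, 3)), 673) = -(1 + (1/3)*673) = -(1 + 673/3) = -1*676/3 = -676/3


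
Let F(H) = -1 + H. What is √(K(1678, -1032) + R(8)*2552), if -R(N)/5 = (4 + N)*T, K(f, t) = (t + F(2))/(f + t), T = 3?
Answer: I*√191698943786/646 ≈ 677.76*I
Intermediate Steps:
K(f, t) = (1 + t)/(f + t) (K(f, t) = (t + (-1 + 2))/(f + t) = (t + 1)/(f + t) = (1 + t)/(f + t))
R(N) = -60 - 15*N (R(N) = -5*(4 + N)*3 = -5*(12 + 3*N) = -60 - 15*N)
√(K(1678, -1032) + R(8)*2552) = √((1 - 1032)/(1678 - 1032) + (-60 - 15*8)*2552) = √(-1031/646 + (-60 - 120)*2552) = √((1/646)*(-1031) - 180*2552) = √(-1031/646 - 459360) = √(-296747591/646) = I*√191698943786/646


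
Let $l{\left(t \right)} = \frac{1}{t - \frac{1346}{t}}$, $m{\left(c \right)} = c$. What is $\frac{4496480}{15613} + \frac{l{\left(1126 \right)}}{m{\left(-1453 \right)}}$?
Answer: $\frac{4137364321871481}{14366052844585} \approx 288.0$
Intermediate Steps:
$\frac{4496480}{15613} + \frac{l{\left(1126 \right)}}{m{\left(-1453 \right)}} = \frac{4496480}{15613} + \frac{1126 \frac{1}{-1346 + 1126^{2}}}{-1453} = 4496480 \cdot \frac{1}{15613} + \frac{1126}{-1346 + 1267876} \left(- \frac{1}{1453}\right) = \frac{4496480}{15613} + \frac{1126}{1266530} \left(- \frac{1}{1453}\right) = \frac{4496480}{15613} + 1126 \cdot \frac{1}{1266530} \left(- \frac{1}{1453}\right) = \frac{4496480}{15613} + \frac{563}{633265} \left(- \frac{1}{1453}\right) = \frac{4496480}{15613} - \frac{563}{920134045} = \frac{4137364321871481}{14366052844585}$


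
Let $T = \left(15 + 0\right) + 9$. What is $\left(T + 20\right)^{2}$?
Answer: $1936$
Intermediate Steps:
$T = 24$ ($T = 15 + 9 = 24$)
$\left(T + 20\right)^{2} = \left(24 + 20\right)^{2} = 44^{2} = 1936$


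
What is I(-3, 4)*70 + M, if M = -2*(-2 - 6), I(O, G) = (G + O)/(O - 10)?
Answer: 138/13 ≈ 10.615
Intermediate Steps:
I(O, G) = (G + O)/(-10 + O)
M = 16 (M = -2*(-8) = 16)
I(-3, 4)*70 + M = ((4 - 3)/(-10 - 3))*70 + 16 = (1/(-13))*70 + 16 = -1/13*1*70 + 16 = -1/13*70 + 16 = -70/13 + 16 = 138/13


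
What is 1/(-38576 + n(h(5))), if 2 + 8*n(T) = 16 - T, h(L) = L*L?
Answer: -8/308619 ≈ -2.5922e-5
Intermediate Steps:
h(L) = L²
n(T) = 7/4 - T/8 (n(T) = -¼ + (16 - T)/8 = -¼ + (2 - T/8) = 7/4 - T/8)
1/(-38576 + n(h(5))) = 1/(-38576 + (7/4 - ⅛*5²)) = 1/(-38576 + (7/4 - ⅛*25)) = 1/(-38576 + (7/4 - 25/8)) = 1/(-38576 - 11/8) = 1/(-308619/8) = -8/308619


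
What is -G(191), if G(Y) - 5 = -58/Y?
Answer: -897/191 ≈ -4.6963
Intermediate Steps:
G(Y) = 5 - 58/Y
-G(191) = -(5 - 58/191) = -1*897/191 = -897/191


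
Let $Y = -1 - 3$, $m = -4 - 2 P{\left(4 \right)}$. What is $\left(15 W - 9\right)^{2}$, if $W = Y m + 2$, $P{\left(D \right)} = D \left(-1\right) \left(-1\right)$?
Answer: $549081$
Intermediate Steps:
$P{\left(D \right)} = D$ ($P{\left(D \right)} = - D \left(-1\right) = D$)
$m = -12$ ($m = -4 - 8 = -12$)
$Y = -4$
$W = 50$ ($W = \left(-4\right) \left(-12\right) + 2 = 48 + 2 = 50$)
$\left(15 W - 9\right)^{2} = \left(15 \cdot 50 - 9\right)^{2} = \left(750 - 9\right)^{2} = 741^{2} = 549081$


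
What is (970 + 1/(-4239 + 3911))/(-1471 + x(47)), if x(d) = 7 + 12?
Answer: -106053/158752 ≈ -0.66804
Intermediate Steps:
x(d) = 19
(970 + 1/(-4239 + 3911))/(-1471 + x(47)) = (970 + 1/(-4239 + 3911))/(-1471 + 19) = (970 + 1/(-328))/(-1452) = (970 - 1/328)*(-1/1452) = (318159/328)*(-1/1452) = -106053/158752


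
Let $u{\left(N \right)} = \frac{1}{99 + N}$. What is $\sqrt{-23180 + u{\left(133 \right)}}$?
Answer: $\frac{i \sqrt{311910022}}{116} \approx 152.25 i$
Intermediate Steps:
$\sqrt{-23180 + u{\left(133 \right)}} = \sqrt{-23180 + \frac{1}{99 + 133}} = \sqrt{-23180 + \frac{1}{232}} = \sqrt{- \frac{5377759}{232}} = \frac{i \sqrt{311910022}}{116}$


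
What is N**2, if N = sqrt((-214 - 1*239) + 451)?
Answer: -2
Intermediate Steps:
N = I*sqrt(2) (N = sqrt((-214 - 239) + 451) = sqrt(-453 + 451) = sqrt(-2) = I*sqrt(2) ≈ 1.4142*I)
N**2 = (I*sqrt(2))**2 = -2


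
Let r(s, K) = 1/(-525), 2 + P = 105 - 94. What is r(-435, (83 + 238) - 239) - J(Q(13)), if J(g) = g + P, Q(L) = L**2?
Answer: -93451/525 ≈ -178.00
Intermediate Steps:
P = 9 (P = -2 + (105 - 94) = -2 + 11 = 9)
r(s, K) = -1/525
J(g) = 9 + g (J(g) = g + 9 = 9 + g)
r(-435, (83 + 238) - 239) - J(Q(13)) = -1/525 - (9 + 13**2) = -1/525 - (9 + 169) = -1/525 - 1*178 = -1/525 - 178 = -93451/525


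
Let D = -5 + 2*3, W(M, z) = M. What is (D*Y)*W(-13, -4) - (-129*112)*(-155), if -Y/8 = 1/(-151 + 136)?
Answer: -33591704/15 ≈ -2.2394e+6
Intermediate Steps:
D = 1 (D = -5 + 6 = 1)
Y = 8/15 (Y = -8/(-151 + 136) = -8/(-15) = -8*(-1/15) = 8/15 ≈ 0.53333)
(D*Y)*W(-13, -4) - (-129*112)*(-155) = (1*(8/15))*(-13) - (-129*112)*(-155) = (8/15)*(-13) - (-14448)*(-155) = -104/15 - 1*2239440 = -104/15 - 2239440 = -33591704/15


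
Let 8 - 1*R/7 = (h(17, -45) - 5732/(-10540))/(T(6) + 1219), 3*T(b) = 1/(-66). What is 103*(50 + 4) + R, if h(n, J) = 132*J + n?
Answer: 3594600129622/635986235 ≈ 5652.0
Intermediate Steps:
h(n, J) = n + 132*J
T(b) = -1/198 (T(b) = (⅓)/(-66) = (⅓)*(-1/66) = -1/198)
R = 57244690552/635986235 (R = 56 - 7*((17 + 132*(-45)) - 5732/(-10540))/(-1/198 + 1219) = 56 - 7*((17 - 5940) - 5732*(-1/10540))/241361/198 = 56 - 7*(-5923 + 1433/2635)*198/241361 = 56 - (-109239704)*198/(2635*241361) = 56 - 7*(-3089923056/635986235) = 56 + 21629461392/635986235 = 57244690552/635986235 ≈ 90.009)
103*(50 + 4) + R = 103*(50 + 4) + 57244690552/635986235 = 103*54 + 57244690552/635986235 = 5562 + 57244690552/635986235 = 3594600129622/635986235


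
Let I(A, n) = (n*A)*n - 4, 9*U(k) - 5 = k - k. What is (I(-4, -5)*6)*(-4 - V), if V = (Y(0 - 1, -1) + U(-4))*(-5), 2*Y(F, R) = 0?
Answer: 2288/3 ≈ 762.67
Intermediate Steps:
Y(F, R) = 0 (Y(F, R) = (½)*0 = 0)
U(k) = 5/9 (U(k) = 5/9 + (k - k)/9 = 5/9 + (⅑)*0 = 5/9 + 0 = 5/9)
I(A, n) = -4 + A*n² (I(A, n) = (A*n)*n - 4 = A*n² - 4 = -4 + A*n²)
V = -25/9 (V = (0 + 5/9)*(-5) = (5/9)*(-5) = -25/9 ≈ -2.7778)
(I(-4, -5)*6)*(-4 - V) = ((-4 - 4*(-5)²)*6)*(-4 - 1*(-25/9)) = ((-4 - 4*25)*6)*(-4 + 25/9) = ((-4 - 100)*6)*(-11/9) = -104*6*(-11/9) = -624*(-11/9) = 2288/3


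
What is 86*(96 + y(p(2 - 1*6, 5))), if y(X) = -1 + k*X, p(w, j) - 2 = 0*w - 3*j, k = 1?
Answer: 7052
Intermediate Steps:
p(w, j) = 2 - 3*j (p(w, j) = 2 + (0*w - 3*j) = 2 + (0 - 3*j) = 2 - 3*j)
y(X) = -1 + X (y(X) = -1 + 1*X = -1 + X)
86*(96 + y(p(2 - 1*6, 5))) = 86*(96 + (-1 + (2 - 3*5))) = 86*(96 + (-1 + (2 - 15))) = 86*(96 + (-1 - 13)) = 86*(96 - 14) = 86*82 = 7052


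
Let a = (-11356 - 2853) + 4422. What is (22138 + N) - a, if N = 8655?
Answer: 40580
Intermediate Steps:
a = -9787 (a = -14209 + 4422 = -9787)
(22138 + N) - a = (22138 + 8655) - 1*(-9787) = 30793 + 9787 = 40580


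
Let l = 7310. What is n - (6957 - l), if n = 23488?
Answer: 23841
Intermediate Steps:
n - (6957 - l) = 23488 - (6957 - 1*7310) = 23488 - (6957 - 7310) = 23488 - 1*(-353) = 23488 + 353 = 23841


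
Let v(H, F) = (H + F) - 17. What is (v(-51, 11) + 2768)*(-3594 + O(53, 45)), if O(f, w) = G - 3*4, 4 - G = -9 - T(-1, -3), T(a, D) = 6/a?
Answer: -9756889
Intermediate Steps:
G = 7 (G = 4 - (-9 - 6/(-1)) = 4 - (-9 - 6*(-1)) = 4 - (-9 - 1*(-6)) = 4 - (-9 + 6) = 4 - 1*(-3) = 4 + 3 = 7)
O(f, w) = -5 (O(f, w) = 7 - 3*4 = 7 - 1*12 = 7 - 12 = -5)
v(H, F) = -17 + F + H (v(H, F) = (F + H) - 17 = -17 + F + H)
(v(-51, 11) + 2768)*(-3594 + O(53, 45)) = ((-17 + 11 - 51) + 2768)*(-3594 - 5) = (-57 + 2768)*(-3599) = 2711*(-3599) = -9756889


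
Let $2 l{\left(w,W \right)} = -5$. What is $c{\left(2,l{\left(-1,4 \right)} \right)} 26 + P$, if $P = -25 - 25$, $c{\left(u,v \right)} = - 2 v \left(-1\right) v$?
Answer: $275$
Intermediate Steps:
$l{\left(w,W \right)} = - \frac{5}{2}$ ($l{\left(w,W \right)} = \frac{1}{2} \left(-5\right) = - \frac{5}{2}$)
$c{\left(u,v \right)} = 2 v^{2}$ ($c{\left(u,v \right)} = 2 v v = 2 v^{2}$)
$P = -50$ ($P = -25 - 25 = -50$)
$c{\left(2,l{\left(-1,4 \right)} \right)} 26 + P = 2 \left(- \frac{5}{2}\right)^{2} \cdot 26 - 50 = 2 \cdot \frac{25}{4} \cdot 26 - 50 = \frac{25}{2} \cdot 26 - 50 = 325 - 50 = 275$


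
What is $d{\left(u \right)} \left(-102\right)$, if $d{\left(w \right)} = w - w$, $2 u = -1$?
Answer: $0$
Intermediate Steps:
$u = - \frac{1}{2}$ ($u = \frac{1}{2} \left(-1\right) = - \frac{1}{2} \approx -0.5$)
$d{\left(w \right)} = 0$
$d{\left(u \right)} \left(-102\right) = 0 \left(-102\right) = 0$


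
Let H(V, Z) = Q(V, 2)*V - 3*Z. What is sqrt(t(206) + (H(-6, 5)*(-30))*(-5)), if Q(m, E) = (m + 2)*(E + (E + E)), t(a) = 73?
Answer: sqrt(19423) ≈ 139.37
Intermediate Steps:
Q(m, E) = 3*E*(2 + m) (Q(m, E) = (2 + m)*(E + 2*E) = (2 + m)*(3*E) = 3*E*(2 + m))
H(V, Z) = -3*Z + V*(12 + 6*V) (H(V, Z) = (3*2*(2 + V))*V - 3*Z = (12 + 6*V)*V - 3*Z = V*(12 + 6*V) - 3*Z = -3*Z + V*(12 + 6*V))
sqrt(t(206) + (H(-6, 5)*(-30))*(-5)) = sqrt(73 + ((-3*5 + 6*(-6)*(2 - 6))*(-30))*(-5)) = sqrt(73 + ((-15 + 6*(-6)*(-4))*(-30))*(-5)) = sqrt(73 + ((-15 + 144)*(-30))*(-5)) = sqrt(73 + (129*(-30))*(-5)) = sqrt(73 - 3870*(-5)) = sqrt(73 + 19350) = sqrt(19423)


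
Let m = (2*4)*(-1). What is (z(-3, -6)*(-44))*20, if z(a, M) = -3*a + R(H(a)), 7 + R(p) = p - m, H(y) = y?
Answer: -6160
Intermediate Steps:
m = -8 (m = 8*(-1) = -8)
R(p) = 1 + p (R(p) = -7 + (p - 1*(-8)) = -7 + (p + 8) = -7 + (8 + p) = 1 + p)
z(a, M) = 1 - 2*a (z(a, M) = -3*a + (1 + a) = 1 - 2*a)
(z(-3, -6)*(-44))*20 = ((1 - 2*(-3))*(-44))*20 = ((1 + 6)*(-44))*20 = (7*(-44))*20 = -308*20 = -6160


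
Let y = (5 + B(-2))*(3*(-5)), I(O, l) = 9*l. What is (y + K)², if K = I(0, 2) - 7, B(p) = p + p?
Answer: 16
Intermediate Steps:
B(p) = 2*p
y = -15 (y = (5 + 2*(-2))*(3*(-5)) = (5 - 4)*(-15) = 1*(-15) = -15)
K = 11 (K = 9*2 - 7 = 18 - 7 = 11)
(y + K)² = (-15 + 11)² = (-4)² = 16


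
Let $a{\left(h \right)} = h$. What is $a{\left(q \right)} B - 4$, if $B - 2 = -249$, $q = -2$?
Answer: $490$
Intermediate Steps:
$B = -247$ ($B = 2 - 249 = -247$)
$a{\left(q \right)} B - 4 = \left(-2\right) \left(-247\right) - 4 = 494 - 4 = 490$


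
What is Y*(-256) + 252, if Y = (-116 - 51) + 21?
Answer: 37628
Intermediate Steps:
Y = -146 (Y = -167 + 21 = -146)
Y*(-256) + 252 = -146*(-256) + 252 = 37376 + 252 = 37628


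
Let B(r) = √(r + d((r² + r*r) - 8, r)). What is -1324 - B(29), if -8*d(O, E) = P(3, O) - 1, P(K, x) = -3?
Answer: -1324 - √118/2 ≈ -1329.4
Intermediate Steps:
d(O, E) = ½ (d(O, E) = -(-3 - 1)/8 = -⅛*(-4) = ½)
B(r) = √(½ + r) (B(r) = √(r + ½) = √(½ + r))
-1324 - B(29) = -1324 - √(2 + 4*29)/2 = -1324 - √(2 + 116)/2 = -1324 - √118/2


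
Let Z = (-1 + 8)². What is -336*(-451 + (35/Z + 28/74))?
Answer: 5593248/37 ≈ 1.5117e+5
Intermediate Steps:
Z = 49 (Z = 7² = 49)
-336*(-451 + (35/Z + 28/74)) = -336*(-451 + (35/49 + 28/74)) = -336*(-451 + (35*(1/49) + 28*(1/74))) = -336*(-451 + (5/7 + 14/37)) = -336*(-451 + 283/259) = -336*(-116526/259) = 5593248/37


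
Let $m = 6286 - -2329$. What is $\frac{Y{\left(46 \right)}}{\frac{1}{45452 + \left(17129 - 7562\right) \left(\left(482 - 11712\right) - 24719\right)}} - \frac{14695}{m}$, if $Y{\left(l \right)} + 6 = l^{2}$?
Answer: $- \frac{1250181079362369}{1723} \approx -7.2558 \cdot 10^{11}$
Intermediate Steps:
$Y{\left(l \right)} = -6 + l^{2}$
$m = 8615$ ($m = 6286 + 2329 = 8615$)
$\frac{Y{\left(46 \right)}}{\frac{1}{45452 + \left(17129 - 7562\right) \left(\left(482 - 11712\right) - 24719\right)}} - \frac{14695}{m} = \frac{-6 + 46^{2}}{\frac{1}{45452 + \left(17129 - 7562\right) \left(\left(482 - 11712\right) - 24719\right)}} - \frac{14695}{8615} = \frac{-6 + 2116}{\frac{1}{45452 + 9567 \left(-11230 - 24719\right)}} - \frac{2939}{1723} = \frac{2110}{\frac{1}{45452 + 9567 \left(-35949\right)}} - \frac{2939}{1723} = \frac{2110}{\frac{1}{45452 - 343924083}} - \frac{2939}{1723} = \frac{2110}{\frac{1}{-343878631}} - \frac{2939}{1723} = \frac{2110}{- \frac{1}{343878631}} - \frac{2939}{1723} = 2110 \left(-343878631\right) - \frac{2939}{1723} = -725583911410 - \frac{2939}{1723} = - \frac{1250181079362369}{1723}$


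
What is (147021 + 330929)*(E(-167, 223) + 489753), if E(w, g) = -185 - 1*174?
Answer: 233905862300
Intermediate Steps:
E(w, g) = -359 (E(w, g) = -185 - 174 = -359)
(147021 + 330929)*(E(-167, 223) + 489753) = (147021 + 330929)*(-359 + 489753) = 477950*489394 = 233905862300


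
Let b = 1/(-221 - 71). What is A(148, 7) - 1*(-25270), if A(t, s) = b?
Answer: 7378839/292 ≈ 25270.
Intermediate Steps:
b = -1/292 (b = 1/(-292) = -1/292 ≈ -0.0034247)
A(t, s) = -1/292
A(148, 7) - 1*(-25270) = -1/292 - 1*(-25270) = -1/292 + 25270 = 7378839/292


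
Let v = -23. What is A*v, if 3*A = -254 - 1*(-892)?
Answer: -14674/3 ≈ -4891.3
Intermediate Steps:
A = 638/3 (A = (-254 - 1*(-892))/3 = (-254 + 892)/3 = (⅓)*638 = 638/3 ≈ 212.67)
A*v = (638/3)*(-23) = -14674/3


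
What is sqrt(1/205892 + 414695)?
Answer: sqrt(4394887397122093)/102946 ≈ 643.97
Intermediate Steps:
sqrt(1/205892 + 414695) = sqrt(85382382941/205892) = sqrt(4394887397122093)/102946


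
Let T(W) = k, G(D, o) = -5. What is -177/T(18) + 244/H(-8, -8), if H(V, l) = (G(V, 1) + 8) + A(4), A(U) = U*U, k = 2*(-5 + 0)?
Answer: 5803/190 ≈ 30.542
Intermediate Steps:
k = -10 (k = 2*(-5) = -10)
T(W) = -10
A(U) = U**2
H(V, l) = 19 (H(V, l) = (-5 + 8) + 4**2 = 3 + 16 = 19)
-177/T(18) + 244/H(-8, -8) = -177/(-10) + 244/19 = -177*(-1/10) + 244*(1/19) = 177/10 + 244/19 = 5803/190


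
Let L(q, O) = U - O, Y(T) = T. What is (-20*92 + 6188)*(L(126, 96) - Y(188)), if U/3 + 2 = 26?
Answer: -921776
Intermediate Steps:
U = 72 (U = -6 + 3*26 = -6 + 78 = 72)
L(q, O) = 72 - O
(-20*92 + 6188)*(L(126, 96) - Y(188)) = (-20*92 + 6188)*((72 - 1*96) - 1*188) = (-1840 + 6188)*((72 - 96) - 188) = 4348*(-24 - 188) = 4348*(-212) = -921776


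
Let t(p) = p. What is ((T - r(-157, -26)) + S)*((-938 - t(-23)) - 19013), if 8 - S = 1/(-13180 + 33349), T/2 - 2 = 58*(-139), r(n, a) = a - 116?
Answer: 6418787496968/20169 ≈ 3.1825e+8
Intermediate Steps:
r(n, a) = -116 + a
T = -16120 (T = 4 + 2*(58*(-139)) = 4 + 2*(-8062) = 4 - 16124 = -16120)
S = 161351/20169 (S = 8 - 1/(-13180 + 33349) = 8 - 1/20169 = 161351/20169 ≈ 8.0000)
((T - r(-157, -26)) + S)*((-938 - t(-23)) - 19013) = ((-16120 - (-116 - 26)) + 161351/20169)*((-938 - 1*(-23)) - 19013) = ((-16120 - 1*(-142)) + 161351/20169)*((-938 + 23) - 19013) = ((-16120 + 142) + 161351/20169)*(-915 - 19013) = (-15978 + 161351/20169)*(-19928) = -322098931/20169*(-19928) = 6418787496968/20169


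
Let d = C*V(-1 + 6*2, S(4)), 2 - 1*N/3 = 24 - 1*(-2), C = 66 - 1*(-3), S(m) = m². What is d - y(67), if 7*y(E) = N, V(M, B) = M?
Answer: 5385/7 ≈ 769.29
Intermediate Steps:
C = 69 (C = 66 + 3 = 69)
N = -72 (N = 6 - 3*(24 - 1*(-2)) = 6 - 3*(24 + 2) = 6 - 3*26 = 6 - 78 = -72)
y(E) = -72/7 (y(E) = (⅐)*(-72) = -72/7)
d = 759 (d = 69*(-1 + 6*2) = 69*(-1 + 12) = 69*11 = 759)
d - y(67) = 759 - 1*(-72/7) = 759 + 72/7 = 5385/7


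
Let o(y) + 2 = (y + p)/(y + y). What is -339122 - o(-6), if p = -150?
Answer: -339133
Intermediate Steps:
o(y) = -2 + (-150 + y)/(2*y) (o(y) = -2 + (y - 150)/(y + y) = -2 + (-150 + y)/((2*y)) = -2 + (-150 + y)*(1/(2*y)) = -2 + (-150 + y)/(2*y))
-339122 - o(-6) = -339122 - (-3/2 - 75/(-6)) = -339122 - (-3/2 - 75*(-⅙)) = -339122 - (-3/2 + 25/2) = -339122 - 1*11 = -339122 - 11 = -339133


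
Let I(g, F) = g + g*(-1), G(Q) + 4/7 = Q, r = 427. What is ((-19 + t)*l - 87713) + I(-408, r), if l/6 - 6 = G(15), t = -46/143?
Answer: -630569/7 ≈ -90081.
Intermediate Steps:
G(Q) = -4/7 + Q
t = -46/143 (t = -46*1/143 = -46/143 ≈ -0.32168)
l = 858/7 (l = 36 + 6*(-4/7 + 15) = 36 + 6*(101/7) = 36 + 606/7 = 858/7 ≈ 122.57)
I(g, F) = 0 (I(g, F) = g - g = 0)
((-19 + t)*l - 87713) + I(-408, r) = ((-19 - 46/143)*(858/7) - 87713) + 0 = (-2763/143*858/7 - 87713) + 0 = (-16578/7 - 87713) + 0 = -630569/7 + 0 = -630569/7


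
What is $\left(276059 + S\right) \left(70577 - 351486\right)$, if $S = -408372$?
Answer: $37167912517$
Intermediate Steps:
$\left(276059 + S\right) \left(70577 - 351486\right) = \left(276059 - 408372\right) \left(70577 - 351486\right) = \left(-132313\right) \left(-280909\right) = 37167912517$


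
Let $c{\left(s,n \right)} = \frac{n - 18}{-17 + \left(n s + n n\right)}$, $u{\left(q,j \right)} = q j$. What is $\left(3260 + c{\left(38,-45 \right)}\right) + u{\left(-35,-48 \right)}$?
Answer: $\frac{1472057}{298} \approx 4939.8$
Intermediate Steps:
$u{\left(q,j \right)} = j q$
$c{\left(s,n \right)} = \frac{-18 + n}{-17 + n^{2} + n s}$ ($c{\left(s,n \right)} = \frac{-18 + n}{-17 + \left(n s + n^{2}\right)} = \frac{-18 + n}{-17 + \left(n^{2} + n s\right)} = \frac{-18 + n}{-17 + n^{2} + n s}$)
$\left(3260 + c{\left(38,-45 \right)}\right) + u{\left(-35,-48 \right)} = \left(3260 + \frac{-18 - 45}{-17 + \left(-45\right)^{2} - 1710}\right) - -1680 = \left(3260 + \frac{1}{-17 + 2025 - 1710} \left(-63\right)\right) + 1680 = \left(3260 + \frac{1}{298} \left(-63\right)\right) + 1680 = \left(3260 - \frac{63}{298}\right) + 1680 = \frac{971417}{298} + 1680 = \frac{1472057}{298}$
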